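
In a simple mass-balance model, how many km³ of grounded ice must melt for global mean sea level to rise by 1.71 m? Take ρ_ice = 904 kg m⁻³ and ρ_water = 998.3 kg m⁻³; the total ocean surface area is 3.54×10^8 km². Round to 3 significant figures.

≈ 6.68×10^5 km³

Required water volume = Δh × A = 1.71 m × 3.54×10^14 m² = 6.053×10^14 m³ = 6.053×10^5 km³.
Ice volume = water volume × ρ_w/ρ_ice = 6.053×10^5 × 998.3/904 = 6.68×10^5 km³.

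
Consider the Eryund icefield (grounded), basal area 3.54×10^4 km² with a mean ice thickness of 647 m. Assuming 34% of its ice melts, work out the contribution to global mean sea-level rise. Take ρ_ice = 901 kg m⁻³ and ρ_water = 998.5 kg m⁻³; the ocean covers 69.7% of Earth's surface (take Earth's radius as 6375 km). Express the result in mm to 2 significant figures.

Eryund: ice volume = 3.54×10^4 km² × 647 m = 2.290×10^4 km³; 0.34 × 2.290×10^4 × (901/998.5) = 7027 km³ of water.
Spread over 3.56×10^14 m² of ocean, Δh = 7.027×10^12 / 3.56×10^14 = 0.0197 m = 20 mm.

≈ 20 mm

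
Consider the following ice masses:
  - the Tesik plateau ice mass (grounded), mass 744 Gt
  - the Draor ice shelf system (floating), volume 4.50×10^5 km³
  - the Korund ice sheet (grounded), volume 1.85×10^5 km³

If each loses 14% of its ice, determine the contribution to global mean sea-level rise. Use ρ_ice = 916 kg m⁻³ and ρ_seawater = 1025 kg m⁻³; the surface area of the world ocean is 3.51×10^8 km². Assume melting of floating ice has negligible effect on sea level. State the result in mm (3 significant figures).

Tesik: 0.14 × 744 Gt = 1.042×10^14 kg; dividing by ρ_w = 1025 kg m⁻³ gives 1.016×10^11 m³ of water.
The Draor ice shelf system is floating and already displaces its own weight of water, so its melt adds essentially nothing to sea level.
Korund: 0.14 × 1.85×10^5 km³ × (916/1025) = 2.315×10^4 km³ of water.
Total added water ≈ 2.325×10^13 m³ over 3.51×10^14 m² → Δh = 0.0662 m = 66.2 mm.

≈ 66.2 mm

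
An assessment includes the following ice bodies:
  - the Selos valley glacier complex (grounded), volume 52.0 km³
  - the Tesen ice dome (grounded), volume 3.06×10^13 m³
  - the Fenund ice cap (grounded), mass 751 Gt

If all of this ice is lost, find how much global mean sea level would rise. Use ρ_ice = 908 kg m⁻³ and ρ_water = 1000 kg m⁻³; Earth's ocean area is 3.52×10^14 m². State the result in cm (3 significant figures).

Selos: 52.0 km³ × (908/1000) = 47.22 km³ of water.
Tesen: 3.06×10^13 m³ × (908/1000) = 2.778×10^13 m³ of water.
Fenund: 751 Gt = 7.510×10^14 kg; dividing by ρ_w = 1000 kg m⁻³ gives 7.510×10^11 m³ of water.
Total added water ≈ 2.858×10^13 m³ over 3.52×10^14 m² → Δh = 0.0812 m = 8.12 cm.

≈ 8.12 cm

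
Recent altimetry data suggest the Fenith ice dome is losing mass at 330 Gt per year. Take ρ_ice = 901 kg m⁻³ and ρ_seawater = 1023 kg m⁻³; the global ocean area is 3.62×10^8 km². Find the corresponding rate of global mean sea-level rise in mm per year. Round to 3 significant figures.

≈ 0.891 mm/yr

ρ_w = 1023 kg m⁻³. Annual water volume added = 330 Gt / ρ_w = 3.300×10^14 kg / 1023 kg m⁻³ = 3.226×10^11 m³.
Δh per year = 3.226×10^11 / 3.62×10^14 = 8.91×10^-4 m = 0.891 mm.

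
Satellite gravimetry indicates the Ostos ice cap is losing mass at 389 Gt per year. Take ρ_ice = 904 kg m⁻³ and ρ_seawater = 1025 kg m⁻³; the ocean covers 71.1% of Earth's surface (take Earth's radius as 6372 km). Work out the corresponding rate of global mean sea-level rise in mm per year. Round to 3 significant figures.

≈ 1.05 mm/yr

ρ_w = 1025 kg m⁻³. Annual water volume added = 389 Gt / ρ_w = 3.890×10^14 kg / 1025 kg m⁻³ = 3.795×10^11 m³.
Δh per year = 3.795×10^11 / 3.63×10^14 = 1.05×10^-3 m = 1.05 mm.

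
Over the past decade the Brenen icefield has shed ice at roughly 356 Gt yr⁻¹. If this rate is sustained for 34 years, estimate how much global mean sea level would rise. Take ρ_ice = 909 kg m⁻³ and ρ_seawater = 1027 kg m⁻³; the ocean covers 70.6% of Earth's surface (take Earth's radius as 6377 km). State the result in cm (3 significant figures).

≈ 3.27 cm

Total mass lost = 356 Gt/yr × 34 yr = 1.210×10^4 Gt = 1.210×10^16 kg.
ρ_w = 1027 kg m⁻³, so water volume = 1.210×10^16 / 1027 = 1.179×10^13 m³.
Δh = 1.179×10^13 / 3.61×10^14 = 0.0327 m = 3.27 cm.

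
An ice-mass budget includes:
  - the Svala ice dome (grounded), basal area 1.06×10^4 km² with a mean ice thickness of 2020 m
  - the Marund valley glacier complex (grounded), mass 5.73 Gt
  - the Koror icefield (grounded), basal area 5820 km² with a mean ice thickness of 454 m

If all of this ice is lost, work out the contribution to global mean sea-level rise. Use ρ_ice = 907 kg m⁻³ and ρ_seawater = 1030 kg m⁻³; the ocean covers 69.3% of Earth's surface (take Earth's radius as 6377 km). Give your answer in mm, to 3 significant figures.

≈ 59.8 mm

Svala: ice volume = 1.06×10^4 km² × 2020 m = 2.141×10^4 km³; 2.141×10^4 × (907/1030) = 1.886×10^4 km³ of water.
Marund: 5.73 Gt = 5.730×10^12 kg; dividing by ρ_w = 1030 kg m⁻³ gives 5.563×10^9 m³ of water.
Koror: ice volume = 5820 km² × 454 m = 2642 km³; 2642 × (907/1030) = 2327 km³ of water.
Total added water ≈ 2.119×10^13 m³ over 3.54×10^14 m² → Δh = 0.0598 m = 59.8 mm.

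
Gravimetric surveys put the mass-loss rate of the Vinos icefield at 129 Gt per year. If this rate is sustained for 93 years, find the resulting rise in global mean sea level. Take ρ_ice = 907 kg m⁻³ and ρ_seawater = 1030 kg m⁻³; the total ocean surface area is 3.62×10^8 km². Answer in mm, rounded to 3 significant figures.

Total mass lost = 129 Gt/yr × 93 yr = 1.200×10^4 Gt = 1.200×10^16 kg.
ρ_w = 1030 kg m⁻³, so water volume = 1.200×10^16 / 1030 = 1.165×10^13 m³.
Δh = 1.165×10^13 / 3.62×10^14 = 0.0322 m = 32.2 mm.

≈ 32.2 mm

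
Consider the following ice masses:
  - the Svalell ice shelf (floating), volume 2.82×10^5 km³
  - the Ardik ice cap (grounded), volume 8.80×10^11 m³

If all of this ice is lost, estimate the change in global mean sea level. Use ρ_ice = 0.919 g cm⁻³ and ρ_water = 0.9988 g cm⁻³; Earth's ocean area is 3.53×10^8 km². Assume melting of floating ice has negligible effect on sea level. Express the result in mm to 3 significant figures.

The Svalell ice shelf is floating and already displaces its own weight of water, so its melt adds essentially nothing to sea level.
Ardik: 8.80×10^11 m³ × (919/998.8) = 8.097×10^11 m³ of water.
Total added water ≈ 8.097×10^11 m³ over 3.53×10^14 m² → Δh = 2.29×10^-3 m = 2.29 mm.

≈ 2.29 mm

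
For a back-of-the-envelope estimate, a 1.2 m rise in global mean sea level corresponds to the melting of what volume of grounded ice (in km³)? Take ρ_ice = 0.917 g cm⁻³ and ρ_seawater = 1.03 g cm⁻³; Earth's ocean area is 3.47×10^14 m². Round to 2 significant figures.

Required water volume = Δh × A = 1.2 m × 3.47×10^14 m² = 4.164×10^14 m³ = 4.164×10^5 km³.
Ice volume = water volume × ρ_w/ρ_ice = 4.164×10^5 × 1030/917 = 4.7×10^5 km³.

≈ 4.7×10^5 km³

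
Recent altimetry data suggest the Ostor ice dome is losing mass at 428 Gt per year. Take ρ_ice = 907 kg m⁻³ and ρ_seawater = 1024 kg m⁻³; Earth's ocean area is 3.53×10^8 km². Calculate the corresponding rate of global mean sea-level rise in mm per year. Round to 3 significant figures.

ρ_w = 1024 kg m⁻³. Annual water volume added = 428 Gt / ρ_w = 4.280×10^14 kg / 1024 kg m⁻³ = 4.180×10^11 m³.
Δh per year = 4.180×10^11 / 3.53×10^14 = 1.18×10^-3 m = 1.18 mm.

≈ 1.18 mm/yr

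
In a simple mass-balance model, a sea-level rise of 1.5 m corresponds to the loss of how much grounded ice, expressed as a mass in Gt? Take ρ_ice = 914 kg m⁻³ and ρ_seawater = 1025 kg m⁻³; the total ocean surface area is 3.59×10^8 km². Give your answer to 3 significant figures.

Required water volume = Δh × A = 1.5 m × 3.59×10^14 m² = 5.385×10^14 m³.
ρ_w = 1025 kg m⁻³, so the mass of water = 5.385×10^14 m³ × 1025 kg m⁻³ = 5.520×10^17 kg = 5.52×10^5 Gt (and the same mass of ice, by conservation).

≈ 5.52×10^5 Gt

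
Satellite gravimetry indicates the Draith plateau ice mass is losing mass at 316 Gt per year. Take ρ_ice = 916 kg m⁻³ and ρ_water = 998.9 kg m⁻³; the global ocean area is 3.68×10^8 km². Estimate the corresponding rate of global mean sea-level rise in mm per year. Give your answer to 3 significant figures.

≈ 0.860 mm/yr

ρ_w = 998.9 kg m⁻³. Annual water volume added = 316 Gt / ρ_w = 3.160×10^14 kg / 998.9 kg m⁻³ = 3.163×10^11 m³.
Δh per year = 3.163×10^11 / 3.68×10^14 = 8.60×10^-4 m = 0.860 mm.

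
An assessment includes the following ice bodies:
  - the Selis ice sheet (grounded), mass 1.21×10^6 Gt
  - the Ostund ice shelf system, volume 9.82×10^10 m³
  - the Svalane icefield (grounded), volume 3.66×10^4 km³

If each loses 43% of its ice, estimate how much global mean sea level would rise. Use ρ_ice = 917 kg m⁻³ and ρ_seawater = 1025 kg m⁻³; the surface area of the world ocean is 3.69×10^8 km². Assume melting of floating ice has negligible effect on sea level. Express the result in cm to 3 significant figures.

Selis: 0.43 × 1.21×10^6 Gt = 5.203×10^17 kg; dividing by ρ_w = 1025 kg m⁻³ gives 5.076×10^14 m³ of water.
The Ostund ice shelf system is floating and already displaces its own weight of water, so its melt adds essentially nothing to sea level.
Svalane: 0.43 × 3.66×10^4 km³ × (917/1025) = 1.408×10^4 km³ of water.
Total added water ≈ 5.217×10^14 m³ over 3.69×10^14 m² → Δh = 1.41 m = 141 cm.

≈ 141 cm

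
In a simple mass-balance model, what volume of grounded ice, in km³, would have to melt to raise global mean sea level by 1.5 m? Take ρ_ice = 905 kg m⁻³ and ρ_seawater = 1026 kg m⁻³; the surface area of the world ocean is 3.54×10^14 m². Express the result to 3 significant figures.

Required water volume = Δh × A = 1.5 m × 3.54×10^14 m² = 5.310×10^14 m³ = 5.310×10^5 km³.
Ice volume = water volume × ρ_w/ρ_ice = 5.310×10^5 × 1026/905 = 6.02×10^5 km³.

≈ 6.02×10^5 km³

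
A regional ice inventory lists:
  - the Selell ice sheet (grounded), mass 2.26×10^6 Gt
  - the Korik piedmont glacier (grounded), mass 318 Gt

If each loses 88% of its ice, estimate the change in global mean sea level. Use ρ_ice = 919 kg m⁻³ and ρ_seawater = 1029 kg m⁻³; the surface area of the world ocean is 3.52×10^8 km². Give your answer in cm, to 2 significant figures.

Selell: 0.88 × 2.26×10^6 Gt = 1.989×10^18 kg; dividing by ρ_w = 1029 kg m⁻³ gives 1.933×10^15 m³ of water.
Korik: 0.88 × 318 Gt = 2.798×10^14 kg; dividing by ρ_w = 1029 kg m⁻³ gives 2.720×10^11 m³ of water.
Total added water ≈ 1.933×10^15 m³ over 3.52×10^14 m² → Δh = 5.49 m = 550 cm.

≈ 550 cm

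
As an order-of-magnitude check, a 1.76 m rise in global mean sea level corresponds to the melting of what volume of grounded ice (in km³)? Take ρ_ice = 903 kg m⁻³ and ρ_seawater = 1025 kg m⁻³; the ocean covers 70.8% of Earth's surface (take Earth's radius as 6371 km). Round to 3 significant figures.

Required water volume = Δh × A = 1.76 m × 3.61×10^14 m² = 6.356×10^14 m³ = 6.356×10^5 km³.
Ice volume = water volume × ρ_w/ρ_ice = 6.356×10^5 × 1025/903 = 7.21×10^5 km³.

≈ 7.21×10^5 km³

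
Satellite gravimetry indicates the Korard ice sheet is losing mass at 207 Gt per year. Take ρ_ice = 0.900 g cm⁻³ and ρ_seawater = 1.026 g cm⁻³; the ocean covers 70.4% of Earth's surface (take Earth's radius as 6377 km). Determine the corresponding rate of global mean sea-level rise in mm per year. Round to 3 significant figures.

ρ_w = 1.026 g cm⁻³ = 1026 kg m⁻³. Annual water volume added = 207 Gt / ρ_w = 2.070×10^14 kg / 1026 kg m⁻³ = 2.018×10^11 m³.
Δh per year = 2.018×10^11 / 3.60×10^14 = 5.61×10^-4 m = 0.561 mm.

≈ 0.561 mm/yr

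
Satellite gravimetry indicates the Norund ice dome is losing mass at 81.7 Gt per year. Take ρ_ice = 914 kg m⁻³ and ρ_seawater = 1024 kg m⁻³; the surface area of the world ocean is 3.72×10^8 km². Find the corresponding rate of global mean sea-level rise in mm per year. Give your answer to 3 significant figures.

ρ_w = 1024 kg m⁻³. Annual water volume added = 81.7 Gt / ρ_w = 8.170×10^13 kg / 1024 kg m⁻³ = 7.979×10^10 m³.
Δh per year = 7.979×10^10 / 3.72×10^14 = 2.14×10^-4 m = 0.214 mm.

≈ 0.214 mm/yr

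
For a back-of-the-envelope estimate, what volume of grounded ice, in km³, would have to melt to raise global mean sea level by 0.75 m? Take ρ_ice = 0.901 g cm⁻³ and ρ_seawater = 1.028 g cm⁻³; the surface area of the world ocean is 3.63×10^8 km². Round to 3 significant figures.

Required water volume = Δh × A = 0.75 m × 3.63×10^14 m² = 2.722×10^14 m³ = 2.722×10^5 km³.
Ice volume = water volume × ρ_w/ρ_ice = 2.722×10^5 × 1028/901 = 3.11×10^5 km³.

≈ 3.11×10^5 km³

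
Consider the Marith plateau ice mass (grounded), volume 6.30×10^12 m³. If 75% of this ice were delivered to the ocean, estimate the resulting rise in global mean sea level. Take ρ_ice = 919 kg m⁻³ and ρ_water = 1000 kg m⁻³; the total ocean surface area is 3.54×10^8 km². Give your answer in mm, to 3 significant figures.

Marith: 0.75 × 6.30×10^12 m³ × (919/1000) = 4.342×10^12 m³ of water.
Spread over 3.54×10^14 m² of ocean, Δh = 4.342×10^12 / 3.54×10^14 = 0.0123 m = 12.3 mm.

≈ 12.3 mm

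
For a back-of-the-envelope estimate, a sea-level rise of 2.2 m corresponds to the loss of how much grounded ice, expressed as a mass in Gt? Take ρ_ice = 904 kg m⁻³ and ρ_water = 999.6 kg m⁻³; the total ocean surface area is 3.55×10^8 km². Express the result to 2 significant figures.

Required water volume = Δh × A = 2.2 m × 3.55×10^14 m² = 7.810×10^14 m³.
ρ_w = 999.6 kg m⁻³, so the mass of water = 7.810×10^14 m³ × 999.6 kg m⁻³ = 7.807×10^17 kg = 7.8×10^5 Gt (and the same mass of ice, by conservation).

≈ 7.8×10^5 Gt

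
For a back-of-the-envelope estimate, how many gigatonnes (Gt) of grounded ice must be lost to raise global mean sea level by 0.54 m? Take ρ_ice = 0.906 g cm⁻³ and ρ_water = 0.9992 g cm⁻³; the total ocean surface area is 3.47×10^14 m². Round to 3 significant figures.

≈ 1.87×10^5 Gt

Required water volume = Δh × A = 0.54 m × 3.47×10^14 m² = 1.874×10^14 m³.
ρ_w = 0.9992 g cm⁻³ = 999.2 kg m⁻³, so the mass of water = 1.874×10^14 m³ × 999.2 kg m⁻³ = 1.872×10^17 kg = 1.87×10^5 Gt (and the same mass of ice, by conservation).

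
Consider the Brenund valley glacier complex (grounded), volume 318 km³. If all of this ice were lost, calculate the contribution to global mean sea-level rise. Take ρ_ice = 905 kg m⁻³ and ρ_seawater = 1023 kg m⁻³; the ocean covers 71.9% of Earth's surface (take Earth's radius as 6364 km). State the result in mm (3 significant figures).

Brenund: 318 km³ × (905/1023) = 281.3 km³ of water.
Spread over 3.66×10^14 m² of ocean, Δh = 2.813×10^11 / 3.66×10^14 = 7.69×10^-4 m = 0.769 mm.

≈ 0.769 mm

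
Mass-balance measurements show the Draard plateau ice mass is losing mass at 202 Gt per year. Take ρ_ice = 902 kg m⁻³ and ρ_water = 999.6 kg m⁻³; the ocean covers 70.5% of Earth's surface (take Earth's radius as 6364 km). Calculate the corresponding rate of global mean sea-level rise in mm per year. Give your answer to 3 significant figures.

ρ_w = 999.6 kg m⁻³. Annual water volume added = 202 Gt / ρ_w = 2.020×10^14 kg / 999.6 kg m⁻³ = 2.021×10^11 m³.
Δh per year = 2.021×10^11 / 3.59×10^14 = 5.63×10^-4 m = 0.563 mm.

≈ 0.563 mm/yr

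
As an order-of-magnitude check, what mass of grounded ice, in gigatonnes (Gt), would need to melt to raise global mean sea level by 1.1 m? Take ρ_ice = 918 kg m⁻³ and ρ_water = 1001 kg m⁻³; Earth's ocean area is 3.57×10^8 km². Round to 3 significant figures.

≈ 3.93×10^5 Gt

Required water volume = Δh × A = 1.1 m × 3.57×10^14 m² = 3.927×10^14 m³.
ρ_w = 1001 kg m⁻³, so the mass of water = 3.927×10^14 m³ × 1001 kg m⁻³ = 3.931×10^17 kg = 3.93×10^5 Gt (and the same mass of ice, by conservation).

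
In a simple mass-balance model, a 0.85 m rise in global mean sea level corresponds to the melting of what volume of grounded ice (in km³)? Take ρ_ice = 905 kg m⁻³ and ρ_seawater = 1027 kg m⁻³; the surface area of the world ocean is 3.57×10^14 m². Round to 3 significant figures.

≈ 3.44×10^5 km³

Required water volume = Δh × A = 0.85 m × 3.57×10^14 m² = 3.034×10^14 m³ = 3.034×10^5 km³.
Ice volume = water volume × ρ_w/ρ_ice = 3.034×10^5 × 1027/905 = 3.44×10^5 km³.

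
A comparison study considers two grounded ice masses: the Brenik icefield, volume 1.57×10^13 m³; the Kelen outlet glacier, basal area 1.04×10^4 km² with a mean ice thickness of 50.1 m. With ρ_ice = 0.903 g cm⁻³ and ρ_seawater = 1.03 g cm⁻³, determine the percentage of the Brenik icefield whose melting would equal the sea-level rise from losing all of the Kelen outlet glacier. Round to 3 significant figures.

≈ 3.32 %

Equal sea-level rise means equal mass of meltwater, i.e. equal mass of ice lost.
Ice mass of Kelen: 4.705×10^14 kg; ice mass of Brenik: 1.418×10^16 kg.
Fraction required = 4.705×10^14 / 1.418×10^16 = 0.0332 → 3.32 %.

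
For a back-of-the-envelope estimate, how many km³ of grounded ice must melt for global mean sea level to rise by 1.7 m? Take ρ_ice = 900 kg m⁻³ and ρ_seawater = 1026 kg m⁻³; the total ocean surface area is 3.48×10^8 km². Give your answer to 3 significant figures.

Required water volume = Δh × A = 1.7 m × 3.48×10^14 m² = 5.916×10^14 m³ = 5.916×10^5 km³.
Ice volume = water volume × ρ_w/ρ_ice = 5.916×10^5 × 1026/900 = 6.74×10^5 km³.

≈ 6.74×10^5 km³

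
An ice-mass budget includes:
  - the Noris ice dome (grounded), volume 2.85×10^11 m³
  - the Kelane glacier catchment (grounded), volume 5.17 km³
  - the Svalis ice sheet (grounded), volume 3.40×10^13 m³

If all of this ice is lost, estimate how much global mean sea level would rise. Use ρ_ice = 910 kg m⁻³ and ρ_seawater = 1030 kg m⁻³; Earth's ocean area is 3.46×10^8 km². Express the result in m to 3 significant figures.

≈ 0.0876 m

Noris: 2.85×10^11 m³ × (910/1030) = 2.518×10^11 m³ of water.
Kelane: 5.17 km³ × (910/1030) = 4.568 km³ of water.
Svalis: 3.40×10^13 m³ × (910/1030) = 3.004×10^13 m³ of water.
Total added water ≈ 3.030×10^13 m³ over 3.46×10^14 m² → Δh = 0.0876 m.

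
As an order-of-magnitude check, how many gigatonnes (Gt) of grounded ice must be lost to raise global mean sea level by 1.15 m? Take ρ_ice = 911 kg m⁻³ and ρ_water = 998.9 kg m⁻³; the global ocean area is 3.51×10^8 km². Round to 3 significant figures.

Required water volume = Δh × A = 1.15 m × 3.51×10^14 m² = 4.036×10^14 m³.
ρ_w = 998.9 kg m⁻³, so the mass of water = 4.036×10^14 m³ × 998.9 kg m⁻³ = 4.032×10^17 kg = 4.03×10^5 Gt (and the same mass of ice, by conservation).

≈ 4.03×10^5 Gt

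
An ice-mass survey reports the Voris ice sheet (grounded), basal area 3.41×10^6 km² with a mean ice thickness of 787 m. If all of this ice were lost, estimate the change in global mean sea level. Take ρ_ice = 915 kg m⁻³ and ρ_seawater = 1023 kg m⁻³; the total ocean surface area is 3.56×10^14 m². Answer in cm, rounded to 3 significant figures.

Voris: ice volume = 3.41×10^6 km² × 787 m = 2.684×10^6 km³; 2.684×10^6 × (915/1023) = 2.400×10^6 km³ of water.
Spread over 3.56×10^14 m² of ocean, Δh = 2.400×10^15 / 3.56×10^14 = 6.74 m = 674 cm.

≈ 674 cm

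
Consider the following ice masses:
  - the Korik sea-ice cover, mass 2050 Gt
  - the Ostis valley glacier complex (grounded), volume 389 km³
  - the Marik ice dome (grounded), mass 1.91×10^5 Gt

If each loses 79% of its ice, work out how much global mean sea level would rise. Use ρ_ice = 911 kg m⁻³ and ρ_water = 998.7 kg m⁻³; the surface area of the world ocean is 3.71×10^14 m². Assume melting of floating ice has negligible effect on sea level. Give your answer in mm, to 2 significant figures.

≈ 410 mm

The Korik sea-ice cover is floating and already displaces its own weight of water, so its melt adds essentially nothing to sea level.
Ostis: 0.79 × 389 km³ × (911/998.7) = 280.3 km³ of water.
Marik: 0.79 × 1.91×10^5 Gt = 1.509×10^17 kg; dividing by ρ_w = 998.7 kg m⁻³ gives 1.511×10^14 m³ of water.
Total added water ≈ 1.514×10^14 m³ over 3.71×10^14 m² → Δh = 0.408 m = 410 mm.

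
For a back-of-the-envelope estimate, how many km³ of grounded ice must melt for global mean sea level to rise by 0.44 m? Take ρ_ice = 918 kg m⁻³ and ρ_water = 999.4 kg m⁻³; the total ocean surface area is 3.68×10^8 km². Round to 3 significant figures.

≈ 1.76×10^5 km³

Required water volume = Δh × A = 0.44 m × 3.68×10^14 m² = 1.619×10^14 m³ = 1.619×10^5 km³.
Ice volume = water volume × ρ_w/ρ_ice = 1.619×10^5 × 999.4/918 = 1.76×10^5 km³.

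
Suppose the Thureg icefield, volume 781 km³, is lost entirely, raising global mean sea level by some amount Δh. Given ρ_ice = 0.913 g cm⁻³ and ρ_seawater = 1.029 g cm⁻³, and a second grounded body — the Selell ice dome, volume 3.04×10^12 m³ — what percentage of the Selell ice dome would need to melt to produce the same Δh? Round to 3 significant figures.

Equal sea-level rise means equal mass of meltwater, i.e. equal mass of ice lost.
Ice mass of Thureg: 7.131×10^14 kg; ice mass of Selell: 2.776×10^15 kg.
Fraction required = 7.131×10^14 / 2.776×10^15 = 0.257 → 25.7 %.

≈ 25.7 %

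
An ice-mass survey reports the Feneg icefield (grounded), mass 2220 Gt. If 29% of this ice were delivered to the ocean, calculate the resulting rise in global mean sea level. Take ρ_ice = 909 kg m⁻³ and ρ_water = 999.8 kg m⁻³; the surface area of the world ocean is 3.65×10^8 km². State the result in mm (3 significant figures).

Feneg: 0.29 × 2220 Gt = 6.438×10^14 kg; dividing by ρ_w = 999.8 kg m⁻³ gives 6.439×10^11 m³ of water.
Spread over 3.65×10^14 m² of ocean, Δh = 6.439×10^11 / 3.65×10^14 = 1.76×10^-3 m = 1.76 mm.

≈ 1.76 mm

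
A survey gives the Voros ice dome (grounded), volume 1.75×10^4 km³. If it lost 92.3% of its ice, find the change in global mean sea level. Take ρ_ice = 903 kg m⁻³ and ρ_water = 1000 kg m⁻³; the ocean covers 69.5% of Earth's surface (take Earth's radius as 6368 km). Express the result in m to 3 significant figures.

Voros: 0.923 × 1.75×10^4 km³ × (903/1000) = 1.459×10^4 km³ of water.
Spread over 3.54×10^14 m² of ocean, Δh = 1.459×10^13 / 3.54×10^14 = 0.0412 m.

≈ 0.0412 m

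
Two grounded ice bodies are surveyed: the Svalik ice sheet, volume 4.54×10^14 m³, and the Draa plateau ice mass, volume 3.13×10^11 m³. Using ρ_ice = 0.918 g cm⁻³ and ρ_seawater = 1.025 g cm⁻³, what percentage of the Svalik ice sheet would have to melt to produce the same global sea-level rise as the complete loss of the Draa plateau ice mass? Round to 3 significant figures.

Equal sea-level rise means equal mass of meltwater, i.e. equal mass of ice lost.
Ice mass of Draa: 2.873×10^14 kg; ice mass of Svalik: 4.168×10^17 kg.
Fraction required = 2.873×10^14 / 4.168×10^17 = 6.89×10^-4 → 0.0689 %.

≈ 0.0689 %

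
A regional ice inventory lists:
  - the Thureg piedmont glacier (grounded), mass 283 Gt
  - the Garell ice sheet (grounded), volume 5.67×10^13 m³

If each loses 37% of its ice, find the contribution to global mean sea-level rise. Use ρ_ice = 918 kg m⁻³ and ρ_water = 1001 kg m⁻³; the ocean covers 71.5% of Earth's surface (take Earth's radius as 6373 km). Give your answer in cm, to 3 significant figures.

Thureg: 0.37 × 283 Gt = 1.047×10^14 kg; dividing by ρ_w = 1001 kg m⁻³ gives 1.046×10^11 m³ of water.
Garell: 0.37 × 5.67×10^13 m³ × (918/1001) = 1.924×10^13 m³ of water.
Total added water ≈ 1.934×10^13 m³ over 3.65×10^14 m² → Δh = 0.0530 m = 5.30 cm.

≈ 5.30 cm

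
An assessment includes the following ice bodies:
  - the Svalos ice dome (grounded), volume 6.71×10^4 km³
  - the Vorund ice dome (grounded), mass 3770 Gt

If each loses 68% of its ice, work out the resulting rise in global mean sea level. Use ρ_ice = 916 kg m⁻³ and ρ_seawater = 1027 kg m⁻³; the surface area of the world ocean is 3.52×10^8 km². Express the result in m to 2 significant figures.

≈ 0.12 m

Svalos: 0.68 × 6.71×10^4 km³ × (916/1027) = 4.070×10^4 km³ of water.
Vorund: 0.68 × 3770 Gt = 2.564×10^15 kg; dividing by ρ_w = 1027 kg m⁻³ gives 2.496×10^12 m³ of water.
Total added water ≈ 4.319×10^13 m³ over 3.52×10^14 m² → Δh = 0.123 m.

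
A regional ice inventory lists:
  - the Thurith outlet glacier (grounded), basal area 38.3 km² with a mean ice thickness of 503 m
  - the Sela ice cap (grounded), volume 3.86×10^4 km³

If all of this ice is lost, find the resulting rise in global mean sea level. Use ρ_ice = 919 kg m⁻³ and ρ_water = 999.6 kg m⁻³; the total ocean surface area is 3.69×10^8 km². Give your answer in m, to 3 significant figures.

≈ 0.0962 m

Thurith: ice volume = 38.3 km² × 503 m = 19.26 km³; 19.26 × (919/999.6) = 17.71 km³ of water.
Sela: 3.86×10^4 km³ × (919/999.6) = 3.549×10^4 km³ of water.
Total added water ≈ 3.551×10^13 m³ over 3.69×10^14 m² → Δh = 0.0962 m.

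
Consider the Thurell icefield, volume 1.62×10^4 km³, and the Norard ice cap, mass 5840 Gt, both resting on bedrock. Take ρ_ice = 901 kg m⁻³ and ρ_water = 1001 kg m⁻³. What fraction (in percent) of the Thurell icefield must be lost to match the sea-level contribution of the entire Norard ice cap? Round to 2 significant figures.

Equal sea-level rise means equal mass of meltwater, i.e. equal mass of ice lost.
Ice mass of Norard: 5.840×10^15 kg; ice mass of Thurell: 1.460×10^16 kg.
Fraction required = 5.840×10^15 / 1.460×10^16 = 0.400 → 40 %.

≈ 40 %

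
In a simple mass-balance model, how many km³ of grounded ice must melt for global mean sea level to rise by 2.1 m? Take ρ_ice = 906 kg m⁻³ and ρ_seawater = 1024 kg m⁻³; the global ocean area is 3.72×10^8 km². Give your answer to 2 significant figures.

≈ 8.8×10^5 km³

Required water volume = Δh × A = 2.1 m × 3.72×10^14 m² = 7.812×10^14 m³ = 7.812×10^5 km³.
Ice volume = water volume × ρ_w/ρ_ice = 7.812×10^5 × 1024/906 = 8.8×10^5 km³.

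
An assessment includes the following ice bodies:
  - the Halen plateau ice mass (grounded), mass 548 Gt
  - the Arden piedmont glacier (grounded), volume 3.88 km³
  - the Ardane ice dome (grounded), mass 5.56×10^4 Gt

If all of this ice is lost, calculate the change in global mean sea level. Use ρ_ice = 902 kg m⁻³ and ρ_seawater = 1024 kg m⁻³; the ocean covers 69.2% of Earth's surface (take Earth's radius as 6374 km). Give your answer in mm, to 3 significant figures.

Halen: 548 Gt = 5.480×10^14 kg; dividing by ρ_w = 1024 kg m⁻³ gives 5.352×10^11 m³ of water.
Arden: 3.88 km³ × (902/1024) = 3.418 km³ of water.
Ardane: 5.56×10^4 Gt = 5.560×10^16 kg; dividing by ρ_w = 1024 kg m⁻³ gives 5.430×10^13 m³ of water.
Total added water ≈ 5.484×10^13 m³ over 3.53×10^14 m² → Δh = 0.155 m = 155 mm.

≈ 155 mm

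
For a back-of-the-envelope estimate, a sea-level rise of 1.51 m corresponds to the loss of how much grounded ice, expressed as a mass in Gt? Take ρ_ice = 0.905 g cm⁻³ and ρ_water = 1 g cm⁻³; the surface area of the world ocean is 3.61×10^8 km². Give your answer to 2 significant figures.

≈ 5.5×10^5 Gt

Required water volume = Δh × A = 1.51 m × 3.61×10^14 m² = 5.451×10^14 m³.
ρ_w = 1 g cm⁻³ = 1000 kg m⁻³, so the mass of water = 5.451×10^14 m³ × 1000 kg m⁻³ = 5.451×10^17 kg = 5.5×10^5 Gt (and the same mass of ice, by conservation).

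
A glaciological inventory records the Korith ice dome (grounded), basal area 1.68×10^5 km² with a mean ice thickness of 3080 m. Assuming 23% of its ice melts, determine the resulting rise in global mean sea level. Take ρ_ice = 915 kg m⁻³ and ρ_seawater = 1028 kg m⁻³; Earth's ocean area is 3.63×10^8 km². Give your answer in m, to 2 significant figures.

≈ 0.29 m

Korith: ice volume = 1.68×10^5 km² × 3080 m = 5.174×10^5 km³; 0.23 × 5.174×10^5 × (915/1028) = 1.059×10^5 km³ of water.
Spread over 3.63×10^14 m² of ocean, Δh = 1.059×10^14 / 3.63×10^14 = 0.292 m.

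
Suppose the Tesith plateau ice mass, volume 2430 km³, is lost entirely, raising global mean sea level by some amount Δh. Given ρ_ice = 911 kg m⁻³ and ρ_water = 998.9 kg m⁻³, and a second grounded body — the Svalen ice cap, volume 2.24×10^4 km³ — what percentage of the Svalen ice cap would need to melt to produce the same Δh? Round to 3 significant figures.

≈ 10.8 %

Equal sea-level rise means equal mass of meltwater, i.e. equal mass of ice lost.
Ice mass of Tesith: 2.214×10^15 kg; ice mass of Svalen: 2.041×10^16 kg.
Fraction required = 2.214×10^15 / 2.041×10^16 = 0.108 → 10.8 %.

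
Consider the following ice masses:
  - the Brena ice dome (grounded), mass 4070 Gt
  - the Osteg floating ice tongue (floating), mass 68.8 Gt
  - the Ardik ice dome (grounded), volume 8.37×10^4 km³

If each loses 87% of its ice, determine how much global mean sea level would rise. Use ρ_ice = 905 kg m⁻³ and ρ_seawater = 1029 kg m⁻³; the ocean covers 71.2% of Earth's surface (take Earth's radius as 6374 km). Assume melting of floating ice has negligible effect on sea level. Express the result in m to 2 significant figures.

≈ 0.19 m

Brena: 0.87 × 4070 Gt = 3.541×10^15 kg; dividing by ρ_w = 1029 kg m⁻³ gives 3.441×10^12 m³ of water.
The Osteg floating ice tongue is floating and already displaces its own weight of water, so its melt adds essentially nothing to sea level.
Ardik: 0.87 × 8.37×10^4 km³ × (905/1029) = 6.404×10^4 km³ of water.
Total added water ≈ 6.749×10^13 m³ over 3.64×10^14 m² → Δh = 0.186 m.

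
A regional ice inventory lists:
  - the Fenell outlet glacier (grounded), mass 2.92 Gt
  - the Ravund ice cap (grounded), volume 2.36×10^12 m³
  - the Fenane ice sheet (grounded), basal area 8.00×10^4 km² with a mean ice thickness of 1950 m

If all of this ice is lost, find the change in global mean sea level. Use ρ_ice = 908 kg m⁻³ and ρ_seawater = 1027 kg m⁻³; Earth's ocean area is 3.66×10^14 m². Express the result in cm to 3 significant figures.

Fenell: 2.92 Gt = 2.920×10^12 kg; dividing by ρ_w = 1027 kg m⁻³ gives 2.843×10^9 m³ of water.
Ravund: 2.36×10^12 m³ × (908/1027) = 2.087×10^12 m³ of water.
Fenane: ice volume = 8.00×10^4 km² × 1950 m = 1.560×10^5 km³; 1.560×10^5 × (908/1027) = 1.379×10^5 km³ of water.
Total added water ≈ 1.400×10^14 m³ over 3.66×10^14 m² → Δh = 0.383 m = 38.3 cm.

≈ 38.3 cm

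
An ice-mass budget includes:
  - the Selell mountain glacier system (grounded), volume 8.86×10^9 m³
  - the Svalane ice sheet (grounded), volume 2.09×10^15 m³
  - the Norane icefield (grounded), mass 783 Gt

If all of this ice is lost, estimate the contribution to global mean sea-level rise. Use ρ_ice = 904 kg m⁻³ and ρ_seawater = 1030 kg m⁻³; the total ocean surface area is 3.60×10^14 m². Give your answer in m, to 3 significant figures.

≈ 5.10 m

Selell: 8.86×10^9 m³ × (904/1030) = 7.776×10^9 m³ of water.
Svalane: 2.09×10^15 m³ × (904/1030) = 1.834×10^15 m³ of water.
Norane: 783 Gt = 7.830×10^14 kg; dividing by ρ_w = 1030 kg m⁻³ gives 7.602×10^11 m³ of water.
Total added water ≈ 1.835×10^15 m³ over 3.60×10^14 m² → Δh = 5.10 m.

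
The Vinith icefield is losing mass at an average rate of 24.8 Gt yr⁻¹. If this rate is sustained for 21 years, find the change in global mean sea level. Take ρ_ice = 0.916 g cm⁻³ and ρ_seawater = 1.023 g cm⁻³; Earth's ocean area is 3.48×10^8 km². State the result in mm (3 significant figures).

≈ 1.46 mm

Total mass lost = 24.8 Gt/yr × 21 yr = 520.8 Gt = 5.208×10^14 kg.
ρ_w = 1.023 g cm⁻³ = 1023 kg m⁻³, so water volume = 5.208×10^14 / 1023 = 5.091×10^11 m³.
Δh = 5.091×10^11 / 3.48×10^14 = 1.46×10^-3 m = 1.46 mm.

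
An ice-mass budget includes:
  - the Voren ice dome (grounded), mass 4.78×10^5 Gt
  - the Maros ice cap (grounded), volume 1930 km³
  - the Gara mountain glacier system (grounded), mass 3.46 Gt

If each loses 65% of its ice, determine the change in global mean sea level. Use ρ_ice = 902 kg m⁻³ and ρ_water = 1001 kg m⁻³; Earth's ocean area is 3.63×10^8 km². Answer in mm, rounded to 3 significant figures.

≈ 858 mm

Voren: 0.65 × 4.78×10^5 Gt = 3.107×10^17 kg; dividing by ρ_w = 1001 kg m⁻³ gives 3.104×10^14 m³ of water.
Maros: 0.65 × 1930 km³ × (902/1001) = 1130 km³ of water.
Gara: 0.65 × 3.46 Gt = 2.249×10^12 kg; dividing by ρ_w = 1001 kg m⁻³ gives 2.247×10^9 m³ of water.
Total added water ≈ 3.115×10^14 m³ over 3.63×10^14 m² → Δh = 0.858 m = 858 mm.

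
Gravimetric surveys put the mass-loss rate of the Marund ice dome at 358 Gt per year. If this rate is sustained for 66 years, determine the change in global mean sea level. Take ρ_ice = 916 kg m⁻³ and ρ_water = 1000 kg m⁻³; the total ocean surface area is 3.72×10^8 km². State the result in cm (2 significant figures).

Total mass lost = 358 Gt/yr × 66 yr = 2.363×10^4 Gt = 2.363×10^16 kg.
ρ_w = 1000 kg m⁻³, so water volume = 2.363×10^16 / 1000 = 2.363×10^13 m³.
Δh = 2.363×10^13 / 3.72×10^14 = 0.0635 m = 6.4 cm.

≈ 6.4 cm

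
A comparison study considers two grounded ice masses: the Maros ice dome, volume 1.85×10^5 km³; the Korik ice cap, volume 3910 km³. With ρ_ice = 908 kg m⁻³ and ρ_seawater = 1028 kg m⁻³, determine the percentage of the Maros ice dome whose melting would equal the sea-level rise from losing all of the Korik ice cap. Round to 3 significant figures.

≈ 2.11 %

Equal sea-level rise means equal mass of meltwater, i.e. equal mass of ice lost.
Ice mass of Korik: 3.550×10^15 kg; ice mass of Maros: 1.680×10^17 kg.
Fraction required = 3.550×10^15 / 1.680×10^17 = 0.0211 → 2.11 %.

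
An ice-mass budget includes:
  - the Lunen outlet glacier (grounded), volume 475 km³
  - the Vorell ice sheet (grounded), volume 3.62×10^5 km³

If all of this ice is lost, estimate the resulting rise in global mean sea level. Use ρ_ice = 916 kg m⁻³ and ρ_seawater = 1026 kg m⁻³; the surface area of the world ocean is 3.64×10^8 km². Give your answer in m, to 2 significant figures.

≈ 0.89 m

Lunen: 475 km³ × (916/1026) = 424.1 km³ of water.
Vorell: 3.62×10^5 km³ × (916/1026) = 3.232×10^5 km³ of water.
Total added water ≈ 3.236×10^14 m³ over 3.64×10^14 m² → Δh = 0.889 m.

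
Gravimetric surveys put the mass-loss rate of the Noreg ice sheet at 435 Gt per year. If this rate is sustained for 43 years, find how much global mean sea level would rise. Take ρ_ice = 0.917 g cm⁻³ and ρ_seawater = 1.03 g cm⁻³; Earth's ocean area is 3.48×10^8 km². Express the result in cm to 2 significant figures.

Total mass lost = 435 Gt/yr × 43 yr = 1.870×10^4 Gt = 1.870×10^16 kg.
ρ_w = 1.03 g cm⁻³ = 1030 kg m⁻³, so water volume = 1.870×10^16 / 1030 = 1.816×10^13 m³.
Δh = 1.816×10^13 / 3.48×10^14 = 0.0522 m = 5.2 cm.

≈ 5.2 cm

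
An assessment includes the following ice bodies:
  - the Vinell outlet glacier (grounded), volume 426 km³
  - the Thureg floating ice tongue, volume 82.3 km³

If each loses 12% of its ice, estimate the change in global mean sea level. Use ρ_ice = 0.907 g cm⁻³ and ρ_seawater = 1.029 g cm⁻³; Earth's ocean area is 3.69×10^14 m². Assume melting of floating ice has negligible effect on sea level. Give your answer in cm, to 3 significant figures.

≈ 0.0122 cm

Vinell: 0.12 × 426 km³ × (907/1029) = 45.06 km³ of water.
The Thureg floating ice tongue is floating and already displaces its own weight of water, so its melt adds essentially nothing to sea level.
Total added water ≈ 4.506×10^10 m³ over 3.69×10^14 m² → Δh = 1.22×10^-4 m = 0.0122 cm.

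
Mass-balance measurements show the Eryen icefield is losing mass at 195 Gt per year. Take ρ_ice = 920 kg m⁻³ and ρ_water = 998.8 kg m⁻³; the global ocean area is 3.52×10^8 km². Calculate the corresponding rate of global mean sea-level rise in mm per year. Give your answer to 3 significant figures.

≈ 0.555 mm/yr

ρ_w = 998.8 kg m⁻³. Annual water volume added = 195 Gt / ρ_w = 1.950×10^14 kg / 998.8 kg m⁻³ = 1.952×10^11 m³.
Δh per year = 1.952×10^11 / 3.52×10^14 = 5.55×10^-4 m = 0.555 mm.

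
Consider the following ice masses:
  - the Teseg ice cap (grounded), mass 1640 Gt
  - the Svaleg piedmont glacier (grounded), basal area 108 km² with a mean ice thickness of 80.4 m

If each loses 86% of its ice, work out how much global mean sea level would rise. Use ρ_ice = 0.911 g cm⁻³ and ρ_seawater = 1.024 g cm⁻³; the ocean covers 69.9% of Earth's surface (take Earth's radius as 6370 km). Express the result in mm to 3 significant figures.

Teseg: 0.86 × 1640 Gt = 1.410×10^15 kg; dividing by ρ_w = 1.024 g cm⁻³ = 1024 kg m⁻³ gives 1.377×10^12 m³ of water.
Svaleg: ice volume = 108 km² × 80.4 m = 8.683 km³; 0.86 × 8.683 × (911/1024) = 6.643 km³ of water.
Total added water ≈ 1.384×10^12 m³ over 3.56×10^14 m² → Δh = 3.88×10^-3 m = 3.88 mm.

≈ 3.88 mm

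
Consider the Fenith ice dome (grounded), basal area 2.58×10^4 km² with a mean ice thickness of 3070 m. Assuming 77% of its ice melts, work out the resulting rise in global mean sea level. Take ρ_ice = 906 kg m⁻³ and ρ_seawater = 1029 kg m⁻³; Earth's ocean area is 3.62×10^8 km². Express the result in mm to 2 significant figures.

≈ 150 mm

Fenith: ice volume = 2.58×10^4 km² × 3070 m = 7.921×10^4 km³; 0.77 × 7.921×10^4 × (906/1029) = 5.370×10^4 km³ of water.
Spread over 3.62×10^14 m² of ocean, Δh = 5.370×10^13 / 3.62×10^14 = 0.148 m = 150 mm.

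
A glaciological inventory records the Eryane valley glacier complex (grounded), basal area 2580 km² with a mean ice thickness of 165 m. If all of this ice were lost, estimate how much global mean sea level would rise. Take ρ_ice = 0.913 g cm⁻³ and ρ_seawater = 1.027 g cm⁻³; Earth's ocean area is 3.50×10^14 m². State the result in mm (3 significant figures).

≈ 1.08 mm

Eryane: ice volume = 2580 km² × 165 m = 425.7 km³; 425.7 × (913/1027) = 378.4 km³ of water.
Spread over 3.50×10^14 m² of ocean, Δh = 3.784×10^11 / 3.50×10^14 = 1.08×10^-3 m = 1.08 mm.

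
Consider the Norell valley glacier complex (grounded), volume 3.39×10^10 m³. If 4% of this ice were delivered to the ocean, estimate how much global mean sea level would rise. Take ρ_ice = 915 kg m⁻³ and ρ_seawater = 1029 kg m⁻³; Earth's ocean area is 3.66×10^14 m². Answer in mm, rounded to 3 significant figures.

≈ 3.29×10^-3 mm

Norell: 0.04 × 3.39×10^10 m³ × (915/1029) = 1.206×10^9 m³ of water.
Spread over 3.66×10^14 m² of ocean, Δh = 1.206×10^9 / 3.66×10^14 = 3.29×10^-6 m = 3.29×10^-3 mm.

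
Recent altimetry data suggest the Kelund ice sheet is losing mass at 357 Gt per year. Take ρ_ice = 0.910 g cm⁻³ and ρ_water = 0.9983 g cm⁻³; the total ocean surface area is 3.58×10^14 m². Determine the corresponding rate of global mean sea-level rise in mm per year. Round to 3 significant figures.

≈ 0.999 mm/yr

ρ_w = 0.9983 g cm⁻³ = 998.3 kg m⁻³. Annual water volume added = 357 Gt / ρ_w = 3.570×10^14 kg / 998.3 kg m⁻³ = 3.576×10^11 m³.
Δh per year = 3.576×10^11 / 3.58×10^14 = 9.99×10^-4 m = 0.999 mm.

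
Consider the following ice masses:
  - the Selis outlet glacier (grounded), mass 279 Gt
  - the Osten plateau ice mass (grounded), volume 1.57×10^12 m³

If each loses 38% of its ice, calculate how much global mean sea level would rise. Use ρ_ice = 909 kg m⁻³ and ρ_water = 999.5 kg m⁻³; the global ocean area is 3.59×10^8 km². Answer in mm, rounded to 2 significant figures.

≈ 1.8 mm

Selis: 0.38 × 279 Gt = 1.060×10^14 kg; dividing by ρ_w = 999.5 kg m⁻³ gives 1.061×10^11 m³ of water.
Osten: 0.38 × 1.57×10^12 m³ × (909/999.5) = 5.426×10^11 m³ of water.
Total added water ≈ 6.487×10^11 m³ over 3.59×10^14 m² → Δh = 1.81×10^-3 m = 1.8 mm.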